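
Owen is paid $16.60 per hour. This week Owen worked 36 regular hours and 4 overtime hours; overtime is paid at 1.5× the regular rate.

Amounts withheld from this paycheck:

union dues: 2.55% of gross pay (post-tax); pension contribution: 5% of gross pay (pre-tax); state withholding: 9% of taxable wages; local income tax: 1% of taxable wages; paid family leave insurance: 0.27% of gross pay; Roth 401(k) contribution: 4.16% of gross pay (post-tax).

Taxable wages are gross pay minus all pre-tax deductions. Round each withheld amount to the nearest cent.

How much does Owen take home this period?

$547.45

Regular pay: 36 × $16.60 = $597.60
Overtime pay: 4 × $16.60 × 1.5 = $99.60
Gross pay = $597.60 + $99.60 = $697.20
Pension contribution: $697.20 × 0.05 = $34.86
Taxable wages = $697.20 − $34.86 = $662.34
Local income tax: $662.34 × 0.01 = $6.62
State withholding: $662.34 × 0.09 = $59.61
Paid family leave insurance: $697.20 × 0.0027 = $1.88
Union dues: $697.20 × 0.0255 = $17.78
Roth 401(k) contribution: $697.20 × 0.0416 = $29.00
Total deductions = $34.86 + $6.62 + $59.61 + $1.88 + $17.78 + $29.00 = $149.75
Net pay = $697.20 − $149.75 = $547.45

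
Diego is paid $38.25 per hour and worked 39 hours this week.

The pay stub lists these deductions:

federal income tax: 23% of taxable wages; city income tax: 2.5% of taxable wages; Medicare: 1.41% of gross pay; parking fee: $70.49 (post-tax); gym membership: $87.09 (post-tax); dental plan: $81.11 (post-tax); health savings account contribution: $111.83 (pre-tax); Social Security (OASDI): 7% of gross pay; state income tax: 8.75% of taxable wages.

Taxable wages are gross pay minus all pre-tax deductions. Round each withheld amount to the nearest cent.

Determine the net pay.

Gross pay: 39 × $38.25 = $1,491.75
Health savings account contribution: $111.83
Taxable wages = $1,491.75 − $111.83 = $1,379.92
City income tax: $1,379.92 × 0.025 = $34.50
State income tax: $1,379.92 × 0.0875 = $120.74
Federal income tax: $1,379.92 × 0.23 = $317.38
Social Security (OASDI): $1,491.75 × 0.07 = $104.42
Medicare: $1,491.75 × 0.0141 = $21.03
Dental plan: $81.11
Parking fee: $70.49
Gym membership: $87.09
Total deductions = $111.83 + $34.50 + $120.74 + $317.38 + $104.42 + $21.03 + $81.11 + $70.49 + $87.09 = $948.59
Net pay = $1,491.75 − $948.59 = $543.16

$543.16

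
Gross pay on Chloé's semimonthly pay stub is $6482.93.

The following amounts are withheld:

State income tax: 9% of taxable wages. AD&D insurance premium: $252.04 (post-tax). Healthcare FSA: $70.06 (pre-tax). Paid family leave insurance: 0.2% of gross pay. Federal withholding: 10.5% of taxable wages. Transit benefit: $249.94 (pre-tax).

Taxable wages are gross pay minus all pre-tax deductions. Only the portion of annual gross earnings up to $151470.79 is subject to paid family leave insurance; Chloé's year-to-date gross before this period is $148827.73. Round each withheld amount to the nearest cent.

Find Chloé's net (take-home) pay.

Transit benefit: $249.94
Healthcare FSA: $70.06
Pre-tax total = $249.94 + $70.06 = $320.00
Taxable wages = $6482.93 − $320.00 = $6162.93
State income tax: $6162.93 × 0.09 = $554.66
Federal withholding: $6162.93 × 0.105 = $647.11
Paid family leave insurance: only $151470.79 − $148827.73 = $2643.06 of this check is subject → $2643.06 × 0.002 = $5.29
AD&D insurance premium: $252.04
Total deductions = $249.94 + $70.06 + $554.66 + $647.11 + $5.29 + $252.04 = $1779.10
Net pay = $6482.93 − $1779.10 = $4703.83

$4703.83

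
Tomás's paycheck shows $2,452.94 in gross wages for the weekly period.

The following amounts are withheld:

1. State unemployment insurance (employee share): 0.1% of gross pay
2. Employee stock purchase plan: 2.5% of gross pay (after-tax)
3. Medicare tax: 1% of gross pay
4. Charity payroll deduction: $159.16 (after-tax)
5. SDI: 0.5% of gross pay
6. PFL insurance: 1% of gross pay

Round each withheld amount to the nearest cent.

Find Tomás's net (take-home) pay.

State unemployment insurance (employee share): $2,452.94 × 0.001 = $2.45
SDI: $2,452.94 × 0.005 = $12.26
Medicare tax: $2,452.94 × 0.01 = $24.53
PFL insurance: $2,452.94 × 0.01 = $24.53
Charity payroll deduction: $159.16
Employee stock purchase plan: $2,452.94 × 0.025 = $61.32
Total deductions = $2.45 + $12.26 + $24.53 + $24.53 + $159.16 + $61.32 = $284.25
Net pay = $2,452.94 − $284.25 = $2,168.69

$2,168.69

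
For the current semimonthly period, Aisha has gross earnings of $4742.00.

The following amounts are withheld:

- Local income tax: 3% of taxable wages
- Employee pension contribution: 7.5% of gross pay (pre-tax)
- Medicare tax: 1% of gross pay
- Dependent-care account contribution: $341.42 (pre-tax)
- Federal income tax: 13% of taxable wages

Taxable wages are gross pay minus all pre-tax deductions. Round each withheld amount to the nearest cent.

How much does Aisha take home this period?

Dependent-care account contribution: $341.42
Employee pension contribution: $4742.00 × 0.075 = $355.65
Pre-tax total = $341.42 + $355.65 = $697.07
Taxable wages = $4742.00 − $697.07 = $4044.93
Local income tax: $4044.93 × 0.03 = $121.35
Federal income tax: $4044.93 × 0.13 = $525.84
Medicare tax: $4742.00 × 0.01 = $47.42
Total deductions = $341.42 + $355.65 + $121.35 + $525.84 + $47.42 = $1391.68
Net pay = $4742.00 − $1391.68 = $3350.32

$3350.32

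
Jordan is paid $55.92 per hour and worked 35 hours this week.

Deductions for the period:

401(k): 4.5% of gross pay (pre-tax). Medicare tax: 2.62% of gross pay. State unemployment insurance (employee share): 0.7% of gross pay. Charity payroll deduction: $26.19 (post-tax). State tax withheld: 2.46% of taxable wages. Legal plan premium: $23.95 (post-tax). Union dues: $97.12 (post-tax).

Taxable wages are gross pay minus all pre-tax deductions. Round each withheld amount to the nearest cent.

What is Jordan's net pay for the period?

$1,610.91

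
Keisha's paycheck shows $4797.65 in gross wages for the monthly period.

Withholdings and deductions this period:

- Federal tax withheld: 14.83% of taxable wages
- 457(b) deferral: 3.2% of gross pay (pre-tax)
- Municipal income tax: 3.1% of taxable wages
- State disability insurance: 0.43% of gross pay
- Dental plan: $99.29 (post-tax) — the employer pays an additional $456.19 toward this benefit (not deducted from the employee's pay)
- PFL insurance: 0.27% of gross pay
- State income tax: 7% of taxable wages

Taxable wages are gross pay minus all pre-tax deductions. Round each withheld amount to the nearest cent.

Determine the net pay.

457(b) deferral: $4797.65 × 0.032 = $153.52
Taxable wages = $4797.65 − $153.52 = $4644.13
Federal tax withheld: $4644.13 × 0.1483 = $688.72
State income tax: $4644.13 × 0.07 = $325.09
Municipal income tax: $4644.13 × 0.031 = $143.97
State disability insurance: $4797.65 × 0.0043 = $20.63
PFL insurance: $4797.65 × 0.0027 = $12.95
Dental plan: $99.29
(Employer's $456.19 toward dental plan is not withheld from the employee.)
Total deductions = $153.52 + $688.72 + $325.09 + $143.97 + $20.63 + $12.95 + $99.29 = $1444.17
Net pay = $4797.65 − $1444.17 = $3353.48

$3353.48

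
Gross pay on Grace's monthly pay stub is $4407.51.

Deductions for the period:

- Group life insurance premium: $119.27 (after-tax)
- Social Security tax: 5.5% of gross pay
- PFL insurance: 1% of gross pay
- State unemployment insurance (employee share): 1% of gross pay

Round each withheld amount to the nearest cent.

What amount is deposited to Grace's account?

State unemployment insurance (employee share): $4407.51 × 0.01 = $44.08
Social Security tax: $4407.51 × 0.055 = $242.41
PFL insurance: $4407.51 × 0.01 = $44.08
Group life insurance premium: $119.27
Total deductions = $44.08 + $242.41 + $44.08 + $119.27 = $449.84
Net pay = $4407.51 − $449.84 = $3957.67

$3957.67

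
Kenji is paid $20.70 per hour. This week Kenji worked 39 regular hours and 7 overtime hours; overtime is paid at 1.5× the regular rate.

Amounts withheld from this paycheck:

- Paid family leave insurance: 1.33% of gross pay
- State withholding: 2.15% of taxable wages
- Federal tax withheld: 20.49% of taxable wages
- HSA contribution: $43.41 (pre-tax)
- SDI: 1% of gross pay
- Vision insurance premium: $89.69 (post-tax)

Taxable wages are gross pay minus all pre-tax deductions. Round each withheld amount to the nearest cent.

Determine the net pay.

$645.51

Regular pay: 39 × $20.70 = $807.30
Overtime pay: 7 × $20.70 × 1.5 = $217.35
Gross pay = $807.30 + $217.35 = $1,024.65
HSA contribution: $43.41
Taxable wages = $1,024.65 − $43.41 = $981.24
Federal tax withheld: $981.24 × 0.2049 = $201.06
State withholding: $981.24 × 0.0215 = $21.10
SDI: $1,024.65 × 0.01 = $10.25
Paid family leave insurance: $1,024.65 × 0.0133 = $13.63
Vision insurance premium: $89.69
Total deductions = $43.41 + $201.06 + $21.10 + $10.25 + $13.63 + $89.69 = $379.14
Net pay = $1,024.65 − $379.14 = $645.51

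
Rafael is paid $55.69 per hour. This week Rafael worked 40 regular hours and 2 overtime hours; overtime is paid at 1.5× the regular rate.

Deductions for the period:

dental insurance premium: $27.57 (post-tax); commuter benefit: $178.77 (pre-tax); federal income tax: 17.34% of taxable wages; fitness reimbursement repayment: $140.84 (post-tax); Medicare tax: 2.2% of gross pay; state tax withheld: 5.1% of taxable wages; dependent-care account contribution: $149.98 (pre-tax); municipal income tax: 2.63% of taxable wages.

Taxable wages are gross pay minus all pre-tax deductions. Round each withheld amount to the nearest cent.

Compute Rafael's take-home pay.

$1,326.91

Regular pay: 40 × $55.69 = $2,227.60
Overtime pay: 2 × $55.69 × 1.5 = $167.07
Gross pay = $2,227.60 + $167.07 = $2,394.67
Commuter benefit: $178.77
Dependent-care account contribution: $149.98
Pre-tax total = $178.77 + $149.98 = $328.75
Taxable wages = $2,394.67 − $328.75 = $2,065.92
State tax withheld: $2,065.92 × 0.051 = $105.36
Municipal income tax: $2,065.92 × 0.0263 = $54.33
Federal income tax: $2,065.92 × 0.1734 = $358.23
Medicare tax: $2,394.67 × 0.022 = $52.68
Fitness reimbursement repayment: $140.84
Dental insurance premium: $27.57
Total deductions = $178.77 + $149.98 + $105.36 + $54.33 + $358.23 + $52.68 + $140.84 + $27.57 = $1,067.76
Net pay = $2,394.67 − $1,067.76 = $1,326.91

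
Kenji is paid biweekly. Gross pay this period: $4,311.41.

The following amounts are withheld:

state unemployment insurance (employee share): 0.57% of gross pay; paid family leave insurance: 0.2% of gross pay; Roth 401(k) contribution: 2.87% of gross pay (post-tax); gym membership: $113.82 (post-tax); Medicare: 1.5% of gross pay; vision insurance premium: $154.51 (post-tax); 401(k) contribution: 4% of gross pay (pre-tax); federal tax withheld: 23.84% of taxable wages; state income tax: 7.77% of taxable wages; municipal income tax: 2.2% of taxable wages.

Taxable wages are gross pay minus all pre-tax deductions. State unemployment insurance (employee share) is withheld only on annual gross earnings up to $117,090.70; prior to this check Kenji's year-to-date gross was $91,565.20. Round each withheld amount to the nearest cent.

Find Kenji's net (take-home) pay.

401(k) contribution: $4,311.41 × 0.04 = $172.46
Taxable wages = $4,311.41 − $172.46 = $4,138.95
Federal tax withheld: $4,138.95 × 0.2384 = $986.73
Municipal income tax: $4,138.95 × 0.022 = $91.06
State income tax: $4,138.95 × 0.0777 = $321.60
Medicare: $4,311.41 × 0.015 = $64.67
State unemployment insurance (employee share): cap not yet reached, full $4,311.41 is subject → $4,311.41 × 0.0057 = $24.58
Paid family leave insurance: $4,311.41 × 0.002 = $8.62
Vision insurance premium: $154.51
Roth 401(k) contribution: $4,311.41 × 0.0287 = $123.74
Gym membership: $113.82
Total deductions = $172.46 + $986.73 + $91.06 + $321.60 + $64.67 + $24.58 + $8.62 + $154.51 + $123.74 + $113.82 = $2,061.79
Net pay = $4,311.41 − $2,061.79 = $2,249.62

$2,249.62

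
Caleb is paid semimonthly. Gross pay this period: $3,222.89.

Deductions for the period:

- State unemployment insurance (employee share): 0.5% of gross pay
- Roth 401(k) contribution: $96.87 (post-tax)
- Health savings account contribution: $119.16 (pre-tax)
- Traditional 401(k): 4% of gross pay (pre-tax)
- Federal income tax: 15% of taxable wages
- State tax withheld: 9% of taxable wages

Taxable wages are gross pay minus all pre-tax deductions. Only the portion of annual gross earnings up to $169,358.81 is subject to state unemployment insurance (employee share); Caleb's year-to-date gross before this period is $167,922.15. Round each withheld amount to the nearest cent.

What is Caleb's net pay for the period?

$2,156.81

Traditional 401(k): $3,222.89 × 0.04 = $128.92
Health savings account contribution: $119.16
Pre-tax total = $128.92 + $119.16 = $248.08
Taxable wages = $3,222.89 − $248.08 = $2,974.81
Federal income tax: $2,974.81 × 0.15 = $446.22
State tax withheld: $2,974.81 × 0.09 = $267.73
State unemployment insurance (employee share): only $169,358.81 − $167,922.15 = $1,436.66 of this check is subject → $1,436.66 × 0.005 = $7.18
Roth 401(k) contribution: $96.87
Total deductions = $128.92 + $119.16 + $446.22 + $267.73 + $7.18 + $96.87 = $1,066.08
Net pay = $3,222.89 − $1,066.08 = $2,156.81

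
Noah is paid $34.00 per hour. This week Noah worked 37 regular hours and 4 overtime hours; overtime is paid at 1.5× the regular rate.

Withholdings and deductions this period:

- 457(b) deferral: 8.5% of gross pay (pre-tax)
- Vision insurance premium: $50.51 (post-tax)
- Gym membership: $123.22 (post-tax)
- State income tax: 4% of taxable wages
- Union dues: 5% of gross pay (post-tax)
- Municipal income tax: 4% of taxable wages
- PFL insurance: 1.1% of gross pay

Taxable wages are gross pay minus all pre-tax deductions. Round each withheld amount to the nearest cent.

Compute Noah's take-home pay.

Regular pay: 37 × $34.00 = $1,258.00
Overtime pay: 4 × $34.00 × 1.5 = $204.00
Gross pay = $1,258.00 + $204.00 = $1,462.00
457(b) deferral: $1,462.00 × 0.085 = $124.27
Taxable wages = $1,462.00 − $124.27 = $1,337.73
Municipal income tax: $1,337.73 × 0.04 = $53.51
State income tax: $1,337.73 × 0.04 = $53.51
PFL insurance: $1,462.00 × 0.011 = $16.08
Vision insurance premium: $50.51
Union dues: $1,462.00 × 0.05 = $73.10
Gym membership: $123.22
Total deductions = $124.27 + $53.51 + $53.51 + $16.08 + $50.51 + $73.10 + $123.22 = $494.20
Net pay = $1,462.00 − $494.20 = $967.80

$967.80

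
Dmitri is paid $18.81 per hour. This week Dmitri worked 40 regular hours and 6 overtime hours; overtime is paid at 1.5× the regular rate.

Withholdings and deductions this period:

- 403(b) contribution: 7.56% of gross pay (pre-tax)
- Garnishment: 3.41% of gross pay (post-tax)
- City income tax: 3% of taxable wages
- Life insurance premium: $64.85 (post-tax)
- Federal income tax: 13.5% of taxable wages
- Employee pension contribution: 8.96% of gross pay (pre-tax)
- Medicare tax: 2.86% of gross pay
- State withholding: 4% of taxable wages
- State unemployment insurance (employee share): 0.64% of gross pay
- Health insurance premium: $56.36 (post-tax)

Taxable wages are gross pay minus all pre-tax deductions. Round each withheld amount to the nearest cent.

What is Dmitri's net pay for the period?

$426.80

Regular pay: 40 × $18.81 = $752.40
Overtime pay: 6 × $18.81 × 1.5 = $169.29
Gross pay = $752.40 + $169.29 = $921.69
403(b) contribution: $921.69 × 0.0756 = $69.68
Employee pension contribution: $921.69 × 0.0896 = $82.58
Pre-tax total = $69.68 + $82.58 = $152.26
Taxable wages = $921.69 − $152.26 = $769.43
Federal income tax: $769.43 × 0.135 = $103.87
State withholding: $769.43 × 0.04 = $30.78
City income tax: $769.43 × 0.03 = $23.08
Medicare tax: $921.69 × 0.0286 = $26.36
State unemployment insurance (employee share): $921.69 × 0.0064 = $5.90
Life insurance premium: $64.85
Health insurance premium: $56.36
Garnishment: $921.69 × 0.0341 = $31.43
Total deductions = $69.68 + $82.58 + $103.87 + $30.78 + $23.08 + $26.36 + $5.90 + $64.85 + $56.36 + $31.43 = $494.89
Net pay = $921.69 − $494.89 = $426.80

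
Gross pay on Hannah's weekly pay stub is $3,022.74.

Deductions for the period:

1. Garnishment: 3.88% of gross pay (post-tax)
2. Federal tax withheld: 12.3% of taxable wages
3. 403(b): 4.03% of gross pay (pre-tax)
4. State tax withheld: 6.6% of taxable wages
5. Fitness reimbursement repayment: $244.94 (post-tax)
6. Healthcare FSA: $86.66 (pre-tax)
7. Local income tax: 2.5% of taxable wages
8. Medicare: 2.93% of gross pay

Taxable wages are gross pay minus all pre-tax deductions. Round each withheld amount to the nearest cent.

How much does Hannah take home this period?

$1,761.22

Healthcare FSA: $86.66
403(b): $3,022.74 × 0.0403 = $121.82
Pre-tax total = $86.66 + $121.82 = $208.48
Taxable wages = $3,022.74 − $208.48 = $2,814.26
Local income tax: $2,814.26 × 0.025 = $70.36
State tax withheld: $2,814.26 × 0.066 = $185.74
Federal tax withheld: $2,814.26 × 0.123 = $346.15
Medicare: $3,022.74 × 0.0293 = $88.57
Fitness reimbursement repayment: $244.94
Garnishment: $3,022.74 × 0.0388 = $117.28
Total deductions = $86.66 + $121.82 + $70.36 + $185.74 + $346.15 + $88.57 + $244.94 + $117.28 = $1,261.52
Net pay = $3,022.74 − $1,261.52 = $1,761.22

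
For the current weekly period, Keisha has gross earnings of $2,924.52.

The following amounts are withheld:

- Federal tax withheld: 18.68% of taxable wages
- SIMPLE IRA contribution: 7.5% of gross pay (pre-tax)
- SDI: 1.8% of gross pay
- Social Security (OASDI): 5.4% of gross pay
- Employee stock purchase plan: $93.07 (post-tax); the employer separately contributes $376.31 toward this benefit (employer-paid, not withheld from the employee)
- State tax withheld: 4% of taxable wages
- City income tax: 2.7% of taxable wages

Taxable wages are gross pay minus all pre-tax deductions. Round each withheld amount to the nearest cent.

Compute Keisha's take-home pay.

$1,714.97

SIMPLE IRA contribution: $2,924.52 × 0.075 = $219.34
Taxable wages = $2,924.52 − $219.34 = $2,705.18
Federal tax withheld: $2,705.18 × 0.1868 = $505.33
City income tax: $2,705.18 × 0.027 = $73.04
State tax withheld: $2,705.18 × 0.04 = $108.21
SDI: $2,924.52 × 0.018 = $52.64
Social Security (OASDI): $2,924.52 × 0.054 = $157.92
Employee stock purchase plan: $93.07
(Employer's $376.31 toward employee stock purchase plan is not withheld from the employee.)
Total deductions = $219.34 + $505.33 + $73.04 + $108.21 + $52.64 + $157.92 + $93.07 = $1,209.55
Net pay = $2,924.52 − $1,209.55 = $1,714.97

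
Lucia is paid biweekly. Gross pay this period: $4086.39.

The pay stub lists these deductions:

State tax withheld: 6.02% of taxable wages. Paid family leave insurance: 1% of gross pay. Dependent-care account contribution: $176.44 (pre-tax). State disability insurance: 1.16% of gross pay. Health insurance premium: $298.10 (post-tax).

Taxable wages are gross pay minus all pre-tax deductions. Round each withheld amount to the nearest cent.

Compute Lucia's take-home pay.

Dependent-care account contribution: $176.44
Taxable wages = $4086.39 − $176.44 = $3909.95
State tax withheld: $3909.95 × 0.0602 = $235.38
Paid family leave insurance: $4086.39 × 0.01 = $40.86
State disability insurance: $4086.39 × 0.0116 = $47.40
Health insurance premium: $298.10
Total deductions = $176.44 + $235.38 + $40.86 + $47.40 + $298.10 = $798.18
Net pay = $4086.39 − $798.18 = $3288.21

$3288.21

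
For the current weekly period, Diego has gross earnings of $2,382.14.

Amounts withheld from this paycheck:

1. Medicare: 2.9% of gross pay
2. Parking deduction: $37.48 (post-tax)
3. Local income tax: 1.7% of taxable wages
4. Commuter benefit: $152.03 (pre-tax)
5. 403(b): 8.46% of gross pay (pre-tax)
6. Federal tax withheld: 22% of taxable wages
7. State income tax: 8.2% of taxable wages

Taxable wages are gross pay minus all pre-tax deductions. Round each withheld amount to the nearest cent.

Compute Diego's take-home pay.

Commuter benefit: $152.03
403(b): $2,382.14 × 0.0846 = $201.53
Pre-tax total = $152.03 + $201.53 = $353.56
Taxable wages = $2,382.14 − $353.56 = $2,028.58
Local income tax: $2,028.58 × 0.017 = $34.49
Federal tax withheld: $2,028.58 × 0.22 = $446.29
State income tax: $2,028.58 × 0.082 = $166.34
Medicare: $2,382.14 × 0.029 = $69.08
Parking deduction: $37.48
Total deductions = $152.03 + $201.53 + $34.49 + $446.29 + $166.34 + $69.08 + $37.48 = $1,107.24
Net pay = $2,382.14 − $1,107.24 = $1,274.90

$1,274.90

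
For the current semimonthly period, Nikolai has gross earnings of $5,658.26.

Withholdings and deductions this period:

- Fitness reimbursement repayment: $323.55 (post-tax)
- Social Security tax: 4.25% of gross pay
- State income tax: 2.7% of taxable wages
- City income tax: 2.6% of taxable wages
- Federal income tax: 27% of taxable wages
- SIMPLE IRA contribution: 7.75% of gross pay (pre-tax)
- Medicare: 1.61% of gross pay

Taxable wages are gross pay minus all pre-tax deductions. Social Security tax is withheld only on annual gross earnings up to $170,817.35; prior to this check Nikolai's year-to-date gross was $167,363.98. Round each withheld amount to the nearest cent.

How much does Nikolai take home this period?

$2,972.35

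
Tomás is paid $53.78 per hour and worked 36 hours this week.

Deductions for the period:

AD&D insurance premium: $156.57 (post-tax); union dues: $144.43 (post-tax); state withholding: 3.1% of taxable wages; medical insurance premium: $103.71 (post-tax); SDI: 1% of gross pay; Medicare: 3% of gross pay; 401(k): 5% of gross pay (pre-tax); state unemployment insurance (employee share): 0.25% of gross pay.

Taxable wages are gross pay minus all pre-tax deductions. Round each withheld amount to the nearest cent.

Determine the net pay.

$1295.27

Gross pay: 36 × $53.78 = $1936.08
401(k): $1936.08 × 0.05 = $96.80
Taxable wages = $1936.08 − $96.80 = $1839.28
State withholding: $1839.28 × 0.031 = $57.02
Medicare: $1936.08 × 0.03 = $58.08
SDI: $1936.08 × 0.01 = $19.36
State unemployment insurance (employee share): $1936.08 × 0.0025 = $4.84
AD&D insurance premium: $156.57
Medical insurance premium: $103.71
Union dues: $144.43
Total deductions = $96.80 + $57.02 + $58.08 + $19.36 + $4.84 + $156.57 + $103.71 + $144.43 = $640.81
Net pay = $1936.08 − $640.81 = $1295.27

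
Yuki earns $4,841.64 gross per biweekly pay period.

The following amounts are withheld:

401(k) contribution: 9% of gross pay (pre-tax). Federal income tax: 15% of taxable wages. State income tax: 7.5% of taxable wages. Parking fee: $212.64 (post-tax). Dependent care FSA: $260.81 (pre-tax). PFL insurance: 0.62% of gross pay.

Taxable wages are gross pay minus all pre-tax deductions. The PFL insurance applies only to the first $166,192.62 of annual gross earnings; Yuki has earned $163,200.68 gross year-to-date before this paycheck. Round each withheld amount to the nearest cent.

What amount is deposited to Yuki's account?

Dependent care FSA: $260.81
401(k) contribution: $4,841.64 × 0.09 = $435.75
Pre-tax total = $260.81 + $435.75 = $696.56
Taxable wages = $4,841.64 − $696.56 = $4,145.08
State income tax: $4,145.08 × 0.075 = $310.88
Federal income tax: $4,145.08 × 0.15 = $621.76
PFL insurance: only $166,192.62 − $163,200.68 = $2,991.94 of this check is subject → $2,991.94 × 0.0062 = $18.55
Parking fee: $212.64
Total deductions = $260.81 + $435.75 + $310.88 + $621.76 + $18.55 + $212.64 = $1,860.39
Net pay = $4,841.64 − $1,860.39 = $2,981.25

$2,981.25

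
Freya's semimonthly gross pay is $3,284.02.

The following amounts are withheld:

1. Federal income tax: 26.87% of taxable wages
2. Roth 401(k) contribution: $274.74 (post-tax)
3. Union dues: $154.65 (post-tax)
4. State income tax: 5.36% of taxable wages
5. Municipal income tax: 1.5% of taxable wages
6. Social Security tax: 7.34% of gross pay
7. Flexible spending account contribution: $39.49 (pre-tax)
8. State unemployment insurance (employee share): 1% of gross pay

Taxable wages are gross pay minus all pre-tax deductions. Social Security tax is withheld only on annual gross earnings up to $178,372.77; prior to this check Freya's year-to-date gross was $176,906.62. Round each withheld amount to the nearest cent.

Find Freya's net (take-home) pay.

$1,580.29

Flexible spending account contribution: $39.49
Taxable wages = $3,284.02 − $39.49 = $3,244.53
State income tax: $3,244.53 × 0.0536 = $173.91
Municipal income tax: $3,244.53 × 0.015 = $48.67
Federal income tax: $3,244.53 × 0.2687 = $871.81
Social Security tax: only $178,372.77 − $176,906.62 = $1,466.15 of this check is subject → $1,466.15 × 0.0734 = $107.62
State unemployment insurance (employee share): $3,284.02 × 0.01 = $32.84
Roth 401(k) contribution: $274.74
Union dues: $154.65
Total deductions = $39.49 + $173.91 + $48.67 + $871.81 + $107.62 + $32.84 + $274.74 + $154.65 = $1,703.73
Net pay = $3,284.02 − $1,703.73 = $1,580.29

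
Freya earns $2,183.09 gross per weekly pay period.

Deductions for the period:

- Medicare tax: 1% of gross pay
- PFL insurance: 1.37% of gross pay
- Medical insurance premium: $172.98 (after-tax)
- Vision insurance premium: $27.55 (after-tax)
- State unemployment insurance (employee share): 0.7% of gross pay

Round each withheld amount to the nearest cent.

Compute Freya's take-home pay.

PFL insurance: $2,183.09 × 0.0137 = $29.91
Medicare tax: $2,183.09 × 0.01 = $21.83
State unemployment insurance (employee share): $2,183.09 × 0.007 = $15.28
Vision insurance premium: $27.55
Medical insurance premium: $172.98
Total deductions = $29.91 + $21.83 + $15.28 + $27.55 + $172.98 = $267.55
Net pay = $2,183.09 − $267.55 = $1,915.54

$1,915.54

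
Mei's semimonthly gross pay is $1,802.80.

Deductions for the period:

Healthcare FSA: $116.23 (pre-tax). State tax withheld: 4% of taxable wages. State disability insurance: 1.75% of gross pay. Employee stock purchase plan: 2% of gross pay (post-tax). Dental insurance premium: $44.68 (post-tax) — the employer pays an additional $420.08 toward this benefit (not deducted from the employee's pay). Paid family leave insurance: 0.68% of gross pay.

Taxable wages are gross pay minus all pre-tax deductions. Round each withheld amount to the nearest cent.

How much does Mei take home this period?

Healthcare FSA: $116.23
Taxable wages = $1,802.80 − $116.23 = $1,686.57
State tax withheld: $1,686.57 × 0.04 = $67.46
State disability insurance: $1,802.80 × 0.0175 = $31.55
Paid family leave insurance: $1,802.80 × 0.0068 = $12.26
Employee stock purchase plan: $1,802.80 × 0.02 = $36.06
Dental insurance premium: $44.68
(Employer's $420.08 toward dental insurance premium is not withheld from the employee.)
Total deductions = $116.23 + $67.46 + $31.55 + $12.26 + $36.06 + $44.68 = $308.24
Net pay = $1,802.80 − $308.24 = $1,494.56

$1,494.56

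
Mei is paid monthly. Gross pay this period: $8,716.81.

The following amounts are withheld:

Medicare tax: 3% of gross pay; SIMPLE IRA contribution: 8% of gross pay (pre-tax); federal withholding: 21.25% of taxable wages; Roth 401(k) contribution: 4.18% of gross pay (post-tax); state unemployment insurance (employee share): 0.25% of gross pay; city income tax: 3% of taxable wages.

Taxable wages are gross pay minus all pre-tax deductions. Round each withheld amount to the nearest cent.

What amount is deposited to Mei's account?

SIMPLE IRA contribution: $8,716.81 × 0.08 = $697.34
Taxable wages = $8,716.81 − $697.34 = $8,019.47
City income tax: $8,019.47 × 0.03 = $240.58
Federal withholding: $8,019.47 × 0.2125 = $1,704.14
State unemployment insurance (employee share): $8,716.81 × 0.0025 = $21.79
Medicare tax: $8,716.81 × 0.03 = $261.50
Roth 401(k) contribution: $8,716.81 × 0.0418 = $364.36
Total deductions = $697.34 + $240.58 + $1,704.14 + $21.79 + $261.50 + $364.36 = $3,289.71
Net pay = $8,716.81 − $3,289.71 = $5,427.10

$5,427.10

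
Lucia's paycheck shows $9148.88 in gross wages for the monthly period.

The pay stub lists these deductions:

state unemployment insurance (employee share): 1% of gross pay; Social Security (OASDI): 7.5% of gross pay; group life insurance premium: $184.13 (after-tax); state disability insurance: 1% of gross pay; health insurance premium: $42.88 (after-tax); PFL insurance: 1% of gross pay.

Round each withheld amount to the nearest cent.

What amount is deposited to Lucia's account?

$7961.23

PFL insurance: $9148.88 × 0.01 = $91.49
Social Security (OASDI): $9148.88 × 0.075 = $686.17
State unemployment insurance (employee share): $9148.88 × 0.01 = $91.49
State disability insurance: $9148.88 × 0.01 = $91.49
Health insurance premium: $42.88
Group life insurance premium: $184.13
Total deductions = $91.49 + $686.17 + $91.49 + $91.49 + $42.88 + $184.13 = $1187.65
Net pay = $9148.88 − $1187.65 = $7961.23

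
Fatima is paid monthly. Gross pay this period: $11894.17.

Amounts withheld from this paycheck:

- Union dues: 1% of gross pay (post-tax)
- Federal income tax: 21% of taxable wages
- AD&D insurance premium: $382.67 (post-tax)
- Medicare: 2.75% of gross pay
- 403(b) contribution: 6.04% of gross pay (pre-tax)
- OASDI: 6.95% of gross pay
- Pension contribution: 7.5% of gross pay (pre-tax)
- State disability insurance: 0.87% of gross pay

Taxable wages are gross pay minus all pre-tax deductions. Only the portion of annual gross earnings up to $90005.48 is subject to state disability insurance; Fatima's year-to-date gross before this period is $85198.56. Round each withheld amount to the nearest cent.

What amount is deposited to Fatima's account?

$6426.96

Pension contribution: $11894.17 × 0.075 = $892.06
403(b) contribution: $11894.17 × 0.0604 = $718.41
Pre-tax total = $892.06 + $718.41 = $1610.47
Taxable wages = $11894.17 − $1610.47 = $10283.70
Federal income tax: $10283.70 × 0.21 = $2159.58
OASDI: $11894.17 × 0.0695 = $826.64
Medicare: $11894.17 × 0.0275 = $327.09
State disability insurance: only $90005.48 − $85198.56 = $4806.92 of this check is subject → $4806.92 × 0.0087 = $41.82
Union dues: $11894.17 × 0.01 = $118.94
AD&D insurance premium: $382.67
Total deductions = $892.06 + $718.41 + $2159.58 + $826.64 + $327.09 + $41.82 + $118.94 + $382.67 = $5467.21
Net pay = $11894.17 − $5467.21 = $6426.96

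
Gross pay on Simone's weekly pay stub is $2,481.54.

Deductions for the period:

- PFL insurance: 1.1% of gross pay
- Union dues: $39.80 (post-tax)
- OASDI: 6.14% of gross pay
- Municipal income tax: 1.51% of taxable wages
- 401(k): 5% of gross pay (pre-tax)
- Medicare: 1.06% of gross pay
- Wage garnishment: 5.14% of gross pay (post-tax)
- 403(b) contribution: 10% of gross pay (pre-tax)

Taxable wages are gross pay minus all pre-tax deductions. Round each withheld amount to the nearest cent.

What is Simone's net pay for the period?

401(k): $2,481.54 × 0.05 = $124.08
403(b) contribution: $2,481.54 × 0.1 = $248.15
Pre-tax total = $124.08 + $248.15 = $372.23
Taxable wages = $2,481.54 − $372.23 = $2,109.31
Municipal income tax: $2,109.31 × 0.0151 = $31.85
OASDI: $2,481.54 × 0.0614 = $152.37
Medicare: $2,481.54 × 0.0106 = $26.30
PFL insurance: $2,481.54 × 0.011 = $27.30
Union dues: $39.80
Wage garnishment: $2,481.54 × 0.0514 = $127.55
Total deductions = $124.08 + $248.15 + $31.85 + $152.37 + $26.30 + $27.30 + $39.80 + $127.55 = $777.40
Net pay = $2,481.54 − $777.40 = $1,704.14

$1,704.14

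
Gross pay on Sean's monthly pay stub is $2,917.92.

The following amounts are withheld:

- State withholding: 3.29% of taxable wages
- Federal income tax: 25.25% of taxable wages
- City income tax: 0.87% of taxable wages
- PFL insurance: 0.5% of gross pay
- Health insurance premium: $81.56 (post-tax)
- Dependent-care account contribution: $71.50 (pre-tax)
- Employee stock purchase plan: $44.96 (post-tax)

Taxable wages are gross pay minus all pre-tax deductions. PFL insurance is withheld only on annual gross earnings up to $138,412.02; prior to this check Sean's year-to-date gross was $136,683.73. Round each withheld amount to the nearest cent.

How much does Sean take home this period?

$1,874.13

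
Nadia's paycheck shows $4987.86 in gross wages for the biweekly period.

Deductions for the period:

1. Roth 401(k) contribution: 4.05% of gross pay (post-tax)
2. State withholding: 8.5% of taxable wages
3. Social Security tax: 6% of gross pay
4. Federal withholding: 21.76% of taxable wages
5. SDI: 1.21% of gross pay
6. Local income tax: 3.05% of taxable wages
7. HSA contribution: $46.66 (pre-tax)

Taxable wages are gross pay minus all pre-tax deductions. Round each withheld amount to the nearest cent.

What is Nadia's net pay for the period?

$2733.65

HSA contribution: $46.66
Taxable wages = $4987.86 − $46.66 = $4941.20
Local income tax: $4941.20 × 0.0305 = $150.71
Federal withholding: $4941.20 × 0.2176 = $1075.21
State withholding: $4941.20 × 0.085 = $420.00
SDI: $4987.86 × 0.0121 = $60.35
Social Security tax: $4987.86 × 0.06 = $299.27
Roth 401(k) contribution: $4987.86 × 0.0405 = $202.01
Total deductions = $46.66 + $150.71 + $1075.21 + $420.00 + $60.35 + $299.27 + $202.01 = $2254.21
Net pay = $4987.86 − $2254.21 = $2733.65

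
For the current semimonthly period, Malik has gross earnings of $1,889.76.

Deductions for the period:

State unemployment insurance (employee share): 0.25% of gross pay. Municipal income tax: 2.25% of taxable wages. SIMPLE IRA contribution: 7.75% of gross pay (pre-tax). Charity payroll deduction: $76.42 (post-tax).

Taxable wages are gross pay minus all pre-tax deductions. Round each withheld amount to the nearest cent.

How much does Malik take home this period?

SIMPLE IRA contribution: $1,889.76 × 0.0775 = $146.46
Taxable wages = $1,889.76 − $146.46 = $1,743.30
Municipal income tax: $1,743.30 × 0.0225 = $39.22
State unemployment insurance (employee share): $1,889.76 × 0.0025 = $4.72
Charity payroll deduction: $76.42
Total deductions = $146.46 + $39.22 + $4.72 + $76.42 = $266.82
Net pay = $1,889.76 − $266.82 = $1,622.94

$1,622.94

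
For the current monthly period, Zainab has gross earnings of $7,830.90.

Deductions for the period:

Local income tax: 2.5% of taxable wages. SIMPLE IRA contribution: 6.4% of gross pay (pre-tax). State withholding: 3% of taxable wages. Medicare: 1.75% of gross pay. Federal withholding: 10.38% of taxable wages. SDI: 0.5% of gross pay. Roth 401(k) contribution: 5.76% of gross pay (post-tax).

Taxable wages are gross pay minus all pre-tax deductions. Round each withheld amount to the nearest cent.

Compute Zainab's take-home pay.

$5,538.52

SIMPLE IRA contribution: $7,830.90 × 0.064 = $501.18
Taxable wages = $7,830.90 − $501.18 = $7,329.72
Federal withholding: $7,329.72 × 0.1038 = $760.82
State withholding: $7,329.72 × 0.03 = $219.89
Local income tax: $7,329.72 × 0.025 = $183.24
Medicare: $7,830.90 × 0.0175 = $137.04
SDI: $7,830.90 × 0.005 = $39.15
Roth 401(k) contribution: $7,830.90 × 0.0576 = $451.06
Total deductions = $501.18 + $760.82 + $219.89 + $183.24 + $137.04 + $39.15 + $451.06 = $2,292.38
Net pay = $7,830.90 − $2,292.38 = $5,538.52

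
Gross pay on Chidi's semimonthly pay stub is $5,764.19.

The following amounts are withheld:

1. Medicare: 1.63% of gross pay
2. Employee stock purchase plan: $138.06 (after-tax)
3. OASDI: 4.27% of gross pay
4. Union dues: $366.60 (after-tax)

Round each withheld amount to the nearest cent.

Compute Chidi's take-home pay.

$4,919.44

OASDI: $5,764.19 × 0.0427 = $246.13
Medicare: $5,764.19 × 0.0163 = $93.96
Union dues: $366.60
Employee stock purchase plan: $138.06
Total deductions = $246.13 + $93.96 + $366.60 + $138.06 = $844.75
Net pay = $5,764.19 − $844.75 = $4,919.44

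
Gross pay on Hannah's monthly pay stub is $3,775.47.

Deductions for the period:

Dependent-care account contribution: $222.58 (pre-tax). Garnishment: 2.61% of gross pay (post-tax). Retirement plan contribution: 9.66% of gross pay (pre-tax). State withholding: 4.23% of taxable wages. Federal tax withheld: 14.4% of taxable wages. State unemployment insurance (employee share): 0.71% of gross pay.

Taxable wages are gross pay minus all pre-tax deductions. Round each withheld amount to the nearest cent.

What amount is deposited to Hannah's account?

$2,468.87

Dependent-care account contribution: $222.58
Retirement plan contribution: $3,775.47 × 0.0966 = $364.71
Pre-tax total = $222.58 + $364.71 = $587.29
Taxable wages = $3,775.47 − $587.29 = $3,188.18
Federal tax withheld: $3,188.18 × 0.144 = $459.10
State withholding: $3,188.18 × 0.0423 = $134.86
State unemployment insurance (employee share): $3,775.47 × 0.0071 = $26.81
Garnishment: $3,775.47 × 0.0261 = $98.54
Total deductions = $222.58 + $364.71 + $459.10 + $134.86 + $26.81 + $98.54 = $1,306.60
Net pay = $3,775.47 − $1,306.60 = $2,468.87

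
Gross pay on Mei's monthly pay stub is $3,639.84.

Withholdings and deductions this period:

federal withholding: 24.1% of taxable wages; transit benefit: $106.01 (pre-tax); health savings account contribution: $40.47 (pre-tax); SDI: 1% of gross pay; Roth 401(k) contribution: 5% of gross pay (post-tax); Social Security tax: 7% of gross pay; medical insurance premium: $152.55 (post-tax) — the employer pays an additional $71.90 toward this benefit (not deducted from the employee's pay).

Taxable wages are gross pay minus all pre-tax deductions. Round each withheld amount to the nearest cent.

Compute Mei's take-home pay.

Health savings account contribution: $40.47
Transit benefit: $106.01
Pre-tax total = $40.47 + $106.01 = $146.48
Taxable wages = $3,639.84 − $146.48 = $3,493.36
Federal withholding: $3,493.36 × 0.241 = $841.90
Social Security tax: $3,639.84 × 0.07 = $254.79
SDI: $3,639.84 × 0.01 = $36.40
Roth 401(k) contribution: $3,639.84 × 0.05 = $181.99
Medical insurance premium: $152.55
(Employer's $71.90 toward medical insurance premium is not withheld from the employee.)
Total deductions = $40.47 + $106.01 + $841.90 + $254.79 + $36.40 + $181.99 + $152.55 = $1,614.11
Net pay = $3,639.84 − $1,614.11 = $2,025.73

$2,025.73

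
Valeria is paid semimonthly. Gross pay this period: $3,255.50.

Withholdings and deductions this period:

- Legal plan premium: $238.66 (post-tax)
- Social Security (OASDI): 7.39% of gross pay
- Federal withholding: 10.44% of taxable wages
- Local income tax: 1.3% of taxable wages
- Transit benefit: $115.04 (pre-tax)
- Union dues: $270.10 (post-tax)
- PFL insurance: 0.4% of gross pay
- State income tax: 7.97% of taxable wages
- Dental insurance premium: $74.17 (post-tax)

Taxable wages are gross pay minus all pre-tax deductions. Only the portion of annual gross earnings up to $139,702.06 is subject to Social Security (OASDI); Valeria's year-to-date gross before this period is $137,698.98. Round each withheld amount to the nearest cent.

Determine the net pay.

Transit benefit: $115.04
Taxable wages = $3,255.50 − $115.04 = $3,140.46
Local income tax: $3,140.46 × 0.013 = $40.83
State income tax: $3,140.46 × 0.0797 = $250.29
Federal withholding: $3,140.46 × 0.1044 = $327.86
PFL insurance: $3,255.50 × 0.004 = $13.02
Social Security (OASDI): only $139,702.06 − $137,698.98 = $2,003.08 of this check is subject → $2,003.08 × 0.0739 = $148.03
Legal plan premium: $238.66
Dental insurance premium: $74.17
Union dues: $270.10
Total deductions = $115.04 + $40.83 + $250.29 + $327.86 + $13.02 + $148.03 + $238.66 + $74.17 + $270.10 = $1,478.00
Net pay = $3,255.50 − $1,478.00 = $1,777.50

$1,777.50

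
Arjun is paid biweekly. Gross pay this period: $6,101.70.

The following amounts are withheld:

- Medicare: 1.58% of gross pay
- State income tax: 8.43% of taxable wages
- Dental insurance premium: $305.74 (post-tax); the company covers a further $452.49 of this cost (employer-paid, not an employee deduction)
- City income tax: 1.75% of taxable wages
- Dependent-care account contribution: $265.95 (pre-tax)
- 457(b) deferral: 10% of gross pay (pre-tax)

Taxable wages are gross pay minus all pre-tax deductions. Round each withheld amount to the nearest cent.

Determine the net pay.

Dependent-care account contribution: $265.95
457(b) deferral: $6,101.70 × 0.1 = $610.17
Pre-tax total = $265.95 + $610.17 = $876.12
Taxable wages = $6,101.70 − $876.12 = $5,225.58
State income tax: $5,225.58 × 0.0843 = $440.52
City income tax: $5,225.58 × 0.0175 = $91.45
Medicare: $6,101.70 × 0.0158 = $96.41
Dental insurance premium: $305.74
(Employer's $452.49 toward dental insurance premium is not withheld from the employee.)
Total deductions = $265.95 + $610.17 + $440.52 + $91.45 + $96.41 + $305.74 = $1,810.24
Net pay = $6,101.70 − $1,810.24 = $4,291.46

$4,291.46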